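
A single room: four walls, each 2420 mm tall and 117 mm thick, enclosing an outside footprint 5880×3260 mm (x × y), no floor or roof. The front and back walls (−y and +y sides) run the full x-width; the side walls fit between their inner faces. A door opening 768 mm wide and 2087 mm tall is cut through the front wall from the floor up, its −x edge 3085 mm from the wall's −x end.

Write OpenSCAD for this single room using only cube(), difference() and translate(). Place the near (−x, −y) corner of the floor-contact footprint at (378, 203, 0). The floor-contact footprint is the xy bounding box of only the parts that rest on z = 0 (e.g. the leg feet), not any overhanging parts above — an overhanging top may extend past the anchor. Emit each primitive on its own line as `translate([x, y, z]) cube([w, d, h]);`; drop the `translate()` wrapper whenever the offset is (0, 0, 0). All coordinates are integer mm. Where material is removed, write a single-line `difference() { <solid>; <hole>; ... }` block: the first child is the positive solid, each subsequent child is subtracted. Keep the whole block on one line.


difference() { translate([378, 203, 0]) cube([5880, 117, 2420]); translate([3463, 203, 0]) cube([768, 117, 2087]); }
translate([378, 3346, 0]) cube([5880, 117, 2420]);
translate([378, 320, 0]) cube([117, 3026, 2420]);
translate([6141, 320, 0]) cube([117, 3026, 2420]);


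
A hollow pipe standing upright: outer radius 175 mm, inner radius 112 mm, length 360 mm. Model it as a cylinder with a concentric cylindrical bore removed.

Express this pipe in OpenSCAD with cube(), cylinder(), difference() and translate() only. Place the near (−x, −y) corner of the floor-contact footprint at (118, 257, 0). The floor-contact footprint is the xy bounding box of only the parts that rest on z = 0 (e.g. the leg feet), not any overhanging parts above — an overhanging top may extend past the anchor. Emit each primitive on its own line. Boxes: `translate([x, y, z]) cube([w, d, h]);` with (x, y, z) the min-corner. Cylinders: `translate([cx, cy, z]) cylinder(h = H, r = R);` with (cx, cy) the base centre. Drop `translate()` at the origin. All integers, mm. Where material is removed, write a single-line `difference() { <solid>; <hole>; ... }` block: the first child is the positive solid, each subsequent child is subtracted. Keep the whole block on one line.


difference() { translate([293, 432, 0]) cylinder(h = 360, r = 175); translate([293, 432, 0]) cylinder(h = 360, r = 112); }


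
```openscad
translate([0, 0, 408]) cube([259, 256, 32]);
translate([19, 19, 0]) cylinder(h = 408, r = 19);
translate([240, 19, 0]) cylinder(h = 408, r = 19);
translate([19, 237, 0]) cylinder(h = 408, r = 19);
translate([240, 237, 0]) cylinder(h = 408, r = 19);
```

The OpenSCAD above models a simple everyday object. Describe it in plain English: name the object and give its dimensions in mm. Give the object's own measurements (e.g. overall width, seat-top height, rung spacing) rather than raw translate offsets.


A four-legged stool. The seat is a 259×256×32 mm slab whose top surface is at z = 440 mm; four round legs, each 38 mm in diameter, run from the floor (z = 0) to the underside of the seat, each leg's axis is inset half a diameter from the nearest pair of seat edges (so the leg's bounding box is flush with the corner).


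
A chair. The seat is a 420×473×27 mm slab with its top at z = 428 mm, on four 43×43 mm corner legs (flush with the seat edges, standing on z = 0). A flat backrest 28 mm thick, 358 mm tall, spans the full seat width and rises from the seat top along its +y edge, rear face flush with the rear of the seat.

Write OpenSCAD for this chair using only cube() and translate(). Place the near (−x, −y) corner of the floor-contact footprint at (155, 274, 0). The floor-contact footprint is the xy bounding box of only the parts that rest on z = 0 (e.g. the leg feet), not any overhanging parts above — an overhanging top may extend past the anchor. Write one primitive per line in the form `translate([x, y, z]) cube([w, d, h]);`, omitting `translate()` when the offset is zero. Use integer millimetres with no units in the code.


// leg_h = 428 - 27 = 401
translate([155, 274, 401]) cube([420, 473, 27]);
translate([155, 274, 0]) cube([43, 43, 401]);
translate([532, 274, 0]) cube([43, 43, 401]);
translate([155, 704, 0]) cube([43, 43, 401]);
translate([532, 704, 0]) cube([43, 43, 401]);
translate([155, 719, 428]) cube([420, 28, 358]);


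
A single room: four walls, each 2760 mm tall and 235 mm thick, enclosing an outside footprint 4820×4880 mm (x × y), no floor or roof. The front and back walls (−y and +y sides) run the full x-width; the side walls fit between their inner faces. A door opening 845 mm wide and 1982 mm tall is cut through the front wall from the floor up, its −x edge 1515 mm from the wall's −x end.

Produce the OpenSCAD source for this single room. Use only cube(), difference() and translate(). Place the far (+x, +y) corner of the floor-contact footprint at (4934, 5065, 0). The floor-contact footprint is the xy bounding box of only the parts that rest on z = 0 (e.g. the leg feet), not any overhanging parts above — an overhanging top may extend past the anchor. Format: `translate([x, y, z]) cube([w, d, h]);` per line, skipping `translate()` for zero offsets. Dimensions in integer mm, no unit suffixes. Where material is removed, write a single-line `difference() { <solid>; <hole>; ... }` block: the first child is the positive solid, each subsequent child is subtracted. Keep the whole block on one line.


difference() { translate([114, 185, 0]) cube([4820, 235, 2760]); translate([1629, 185, 0]) cube([845, 235, 1982]); }
translate([114, 4830, 0]) cube([4820, 235, 2760]);
translate([114, 420, 0]) cube([235, 4410, 2760]);
translate([4699, 420, 0]) cube([235, 4410, 2760]);


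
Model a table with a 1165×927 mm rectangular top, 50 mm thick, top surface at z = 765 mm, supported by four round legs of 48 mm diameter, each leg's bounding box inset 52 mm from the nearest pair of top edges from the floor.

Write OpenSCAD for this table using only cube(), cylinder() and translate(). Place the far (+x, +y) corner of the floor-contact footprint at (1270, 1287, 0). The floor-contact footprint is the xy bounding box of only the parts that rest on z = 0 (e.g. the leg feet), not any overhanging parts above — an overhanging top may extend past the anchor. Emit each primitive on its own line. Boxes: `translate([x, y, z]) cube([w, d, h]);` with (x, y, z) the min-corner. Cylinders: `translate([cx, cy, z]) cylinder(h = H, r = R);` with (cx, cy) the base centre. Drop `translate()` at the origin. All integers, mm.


// leg_h = 765 - 50 = 715
translate([157, 412, 715]) cube([1165, 927, 50]);
translate([233, 488, 0]) cylinder(h = 715, r = 24);
translate([1246, 488, 0]) cylinder(h = 715, r = 24);
translate([233, 1263, 0]) cylinder(h = 715, r = 24);
translate([1246, 1263, 0]) cylinder(h = 715, r = 24);


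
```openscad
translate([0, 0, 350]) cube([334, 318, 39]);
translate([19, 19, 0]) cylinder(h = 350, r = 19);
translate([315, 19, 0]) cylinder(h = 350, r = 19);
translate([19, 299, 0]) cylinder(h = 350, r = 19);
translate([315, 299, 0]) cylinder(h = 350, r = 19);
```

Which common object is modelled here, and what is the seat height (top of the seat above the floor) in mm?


A stool. The seat height is 389 mm.

A 334×318×39 slab at z = 350 on four corner cylinders — a stool. The seat top is 350 + 39 = 389 mm.


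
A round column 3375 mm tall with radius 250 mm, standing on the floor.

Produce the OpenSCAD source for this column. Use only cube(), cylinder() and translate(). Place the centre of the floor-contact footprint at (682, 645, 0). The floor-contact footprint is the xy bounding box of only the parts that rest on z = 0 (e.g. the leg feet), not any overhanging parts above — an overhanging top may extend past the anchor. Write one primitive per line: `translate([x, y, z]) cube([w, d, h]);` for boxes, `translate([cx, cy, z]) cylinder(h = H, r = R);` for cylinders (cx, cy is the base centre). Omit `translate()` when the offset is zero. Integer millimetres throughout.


translate([682, 645, 0]) cylinder(h = 3375, r = 250);


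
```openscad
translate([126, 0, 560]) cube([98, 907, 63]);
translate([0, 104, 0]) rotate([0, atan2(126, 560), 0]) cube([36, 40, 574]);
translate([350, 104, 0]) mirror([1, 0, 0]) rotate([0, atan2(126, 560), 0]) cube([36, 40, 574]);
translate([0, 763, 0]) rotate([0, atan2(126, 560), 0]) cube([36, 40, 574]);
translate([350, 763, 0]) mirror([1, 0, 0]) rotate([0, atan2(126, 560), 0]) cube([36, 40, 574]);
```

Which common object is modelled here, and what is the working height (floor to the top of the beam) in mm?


A sawhorse. The overall height is 623 mm.

A beam across two mirrored pairs of raked legs — a sawhorse. The beam's underside is at z = 560 (matching the legs' vertical rise in atan2(126, 560)) and the beam is 63 mm tall, so its top is at 560 + 63 = 623 mm. The raked legs top out at the beam's underside, so that is the highest point.


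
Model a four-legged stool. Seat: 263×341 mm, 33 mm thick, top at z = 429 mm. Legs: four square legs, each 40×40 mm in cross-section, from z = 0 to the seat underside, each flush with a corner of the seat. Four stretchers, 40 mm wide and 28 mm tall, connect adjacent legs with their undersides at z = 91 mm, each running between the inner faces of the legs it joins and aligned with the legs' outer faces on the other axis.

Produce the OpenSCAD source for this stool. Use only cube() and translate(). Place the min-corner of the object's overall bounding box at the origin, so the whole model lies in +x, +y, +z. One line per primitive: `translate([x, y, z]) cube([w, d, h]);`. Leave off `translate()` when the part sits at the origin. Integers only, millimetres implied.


translate([0, 0, 396]) cube([263, 341, 33]);
cube([40, 40, 396]);
translate([223, 0, 0]) cube([40, 40, 396]);
translate([0, 301, 0]) cube([40, 40, 396]);
translate([223, 301, 0]) cube([40, 40, 396]);
translate([40, 0, 91]) cube([183, 40, 28]);
translate([40, 301, 91]) cube([183, 40, 28]);
translate([0, 40, 91]) cube([40, 261, 28]);
translate([223, 40, 91]) cube([40, 261, 28]);


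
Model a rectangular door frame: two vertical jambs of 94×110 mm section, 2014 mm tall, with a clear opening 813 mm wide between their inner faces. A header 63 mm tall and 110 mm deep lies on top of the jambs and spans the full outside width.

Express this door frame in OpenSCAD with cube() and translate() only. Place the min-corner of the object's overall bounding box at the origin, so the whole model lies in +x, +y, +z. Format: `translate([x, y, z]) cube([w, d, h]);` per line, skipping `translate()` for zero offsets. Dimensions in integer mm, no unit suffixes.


cube([94, 110, 2014]);
translate([907, 0, 0]) cube([94, 110, 2014]);
translate([0, 0, 2014]) cube([1001, 110, 63]);


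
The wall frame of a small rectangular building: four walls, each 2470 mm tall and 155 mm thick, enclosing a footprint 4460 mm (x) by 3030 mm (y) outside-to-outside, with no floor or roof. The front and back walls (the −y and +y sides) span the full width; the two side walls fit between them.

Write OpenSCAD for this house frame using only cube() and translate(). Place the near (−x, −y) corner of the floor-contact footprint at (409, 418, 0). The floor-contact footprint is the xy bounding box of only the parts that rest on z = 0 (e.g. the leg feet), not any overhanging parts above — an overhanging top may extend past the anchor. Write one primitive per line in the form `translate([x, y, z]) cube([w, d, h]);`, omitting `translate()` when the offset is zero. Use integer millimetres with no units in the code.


translate([409, 418, 0]) cube([4460, 155, 2470]);
translate([409, 3293, 0]) cube([4460, 155, 2470]);
translate([409, 573, 0]) cube([155, 2720, 2470]);
translate([4714, 573, 0]) cube([155, 2720, 2470]);


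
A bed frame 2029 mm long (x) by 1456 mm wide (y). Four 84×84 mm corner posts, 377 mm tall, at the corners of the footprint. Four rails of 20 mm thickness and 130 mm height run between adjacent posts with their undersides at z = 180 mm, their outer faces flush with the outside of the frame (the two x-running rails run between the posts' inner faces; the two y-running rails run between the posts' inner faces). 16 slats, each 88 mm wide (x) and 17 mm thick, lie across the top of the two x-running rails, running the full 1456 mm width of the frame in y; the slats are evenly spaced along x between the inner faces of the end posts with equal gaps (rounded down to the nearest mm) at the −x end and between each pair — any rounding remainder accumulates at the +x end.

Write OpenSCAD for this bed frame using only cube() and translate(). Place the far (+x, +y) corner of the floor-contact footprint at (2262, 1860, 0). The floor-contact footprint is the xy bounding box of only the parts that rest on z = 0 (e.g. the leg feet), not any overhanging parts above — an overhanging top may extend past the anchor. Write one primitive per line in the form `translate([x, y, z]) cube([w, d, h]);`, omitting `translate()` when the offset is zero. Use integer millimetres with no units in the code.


translate([233, 404, 0]) cube([84, 84, 377]);
translate([233, 1776, 0]) cube([84, 84, 377]);
translate([2178, 404, 0]) cube([84, 84, 377]);
translate([2178, 1776, 0]) cube([84, 84, 377]);
translate([317, 404, 180]) cube([1861, 20, 130]);
translate([317, 1840, 180]) cube([1861, 20, 130]);
translate([233, 488, 180]) cube([20, 1288, 130]);
translate([2242, 488, 180]) cube([20, 1288, 130]);
translate([343, 404, 310]) cube([88, 1456, 17]);
translate([457, 404, 310]) cube([88, 1456, 17]);
translate([571, 404, 310]) cube([88, 1456, 17]);
translate([685, 404, 310]) cube([88, 1456, 17]);
translate([799, 404, 310]) cube([88, 1456, 17]);
translate([913, 404, 310]) cube([88, 1456, 17]);
translate([1027, 404, 310]) cube([88, 1456, 17]);
translate([1141, 404, 310]) cube([88, 1456, 17]);
translate([1255, 404, 310]) cube([88, 1456, 17]);
translate([1369, 404, 310]) cube([88, 1456, 17]);
translate([1483, 404, 310]) cube([88, 1456, 17]);
translate([1597, 404, 310]) cube([88, 1456, 17]);
translate([1711, 404, 310]) cube([88, 1456, 17]);
translate([1825, 404, 310]) cube([88, 1456, 17]);
translate([1939, 404, 310]) cube([88, 1456, 17]);
translate([2053, 404, 310]) cube([88, 1456, 17]);


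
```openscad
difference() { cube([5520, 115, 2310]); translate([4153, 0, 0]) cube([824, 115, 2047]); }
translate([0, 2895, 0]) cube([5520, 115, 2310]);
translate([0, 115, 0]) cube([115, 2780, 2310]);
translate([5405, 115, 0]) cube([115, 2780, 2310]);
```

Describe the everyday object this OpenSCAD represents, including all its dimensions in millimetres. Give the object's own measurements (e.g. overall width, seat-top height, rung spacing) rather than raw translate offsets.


A single room: four walls, each 2310 mm tall and 115 mm thick, enclosing an outside footprint 5520×3010 mm (x × y), no floor or roof. The front and back walls (−y and +y sides) run the full x-width; the side walls fit between their inner faces. A door opening 824 mm wide and 2047 mm tall is cut through the front wall from the floor up, its −x edge 4153 mm from the wall's −x end.


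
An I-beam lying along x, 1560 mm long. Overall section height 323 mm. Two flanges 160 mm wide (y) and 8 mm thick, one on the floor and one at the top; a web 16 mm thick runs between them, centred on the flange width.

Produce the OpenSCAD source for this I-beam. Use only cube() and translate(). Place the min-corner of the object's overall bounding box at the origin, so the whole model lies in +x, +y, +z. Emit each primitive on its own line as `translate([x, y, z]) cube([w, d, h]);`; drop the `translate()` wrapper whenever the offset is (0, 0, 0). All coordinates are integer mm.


cube([1560, 160, 8]);
translate([0, 72, 8]) cube([1560, 16, 307]);
translate([0, 0, 315]) cube([1560, 160, 8]);


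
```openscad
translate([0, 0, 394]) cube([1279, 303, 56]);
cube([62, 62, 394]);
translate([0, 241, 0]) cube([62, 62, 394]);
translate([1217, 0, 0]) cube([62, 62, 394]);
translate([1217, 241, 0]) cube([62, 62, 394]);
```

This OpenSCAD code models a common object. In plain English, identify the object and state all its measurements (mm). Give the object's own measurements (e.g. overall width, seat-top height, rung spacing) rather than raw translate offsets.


A bench: a 1279×303 mm seat slab, 56 mm thick, top at z = 450 mm, on four 62×62 mm square legs flush with the seat corners and standing on z = 0.


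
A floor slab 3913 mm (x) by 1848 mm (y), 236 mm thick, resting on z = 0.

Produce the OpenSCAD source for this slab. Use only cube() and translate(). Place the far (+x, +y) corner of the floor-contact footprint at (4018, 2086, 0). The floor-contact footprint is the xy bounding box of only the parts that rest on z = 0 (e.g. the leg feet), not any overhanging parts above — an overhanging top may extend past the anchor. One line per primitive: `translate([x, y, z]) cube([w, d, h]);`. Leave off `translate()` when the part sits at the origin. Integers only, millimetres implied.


translate([105, 238, 0]) cube([3913, 1848, 236]);


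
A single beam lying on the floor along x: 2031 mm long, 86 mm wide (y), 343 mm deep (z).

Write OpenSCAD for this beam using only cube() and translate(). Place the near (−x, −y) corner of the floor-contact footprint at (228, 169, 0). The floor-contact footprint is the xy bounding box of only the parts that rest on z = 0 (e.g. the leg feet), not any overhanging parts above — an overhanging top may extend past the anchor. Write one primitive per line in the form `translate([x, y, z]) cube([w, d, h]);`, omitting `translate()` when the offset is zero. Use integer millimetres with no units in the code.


translate([228, 169, 0]) cube([2031, 86, 343]);


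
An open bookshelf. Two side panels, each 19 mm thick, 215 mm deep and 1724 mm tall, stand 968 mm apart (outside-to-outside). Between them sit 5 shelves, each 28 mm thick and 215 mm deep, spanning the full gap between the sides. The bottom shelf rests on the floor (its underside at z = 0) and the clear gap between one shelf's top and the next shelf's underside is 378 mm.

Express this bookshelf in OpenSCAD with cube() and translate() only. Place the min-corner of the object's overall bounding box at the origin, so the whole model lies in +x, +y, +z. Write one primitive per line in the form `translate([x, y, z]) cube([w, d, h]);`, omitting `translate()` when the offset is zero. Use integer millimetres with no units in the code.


cube([19, 215, 1724]);
translate([949, 0, 0]) cube([19, 215, 1724]);
translate([19, 0, 0]) cube([930, 215, 28]);
translate([19, 0, 406]) cube([930, 215, 28]);
translate([19, 0, 812]) cube([930, 215, 28]);
translate([19, 0, 1218]) cube([930, 215, 28]);
translate([19, 0, 1624]) cube([930, 215, 28]);


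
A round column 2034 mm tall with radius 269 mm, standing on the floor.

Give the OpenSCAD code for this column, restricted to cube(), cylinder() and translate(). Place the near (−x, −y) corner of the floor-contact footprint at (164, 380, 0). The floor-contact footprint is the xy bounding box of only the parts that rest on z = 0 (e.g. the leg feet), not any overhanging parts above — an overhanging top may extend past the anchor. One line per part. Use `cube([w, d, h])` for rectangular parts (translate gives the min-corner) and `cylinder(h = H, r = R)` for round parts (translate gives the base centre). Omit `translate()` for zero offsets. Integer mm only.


translate([433, 649, 0]) cylinder(h = 2034, r = 269);


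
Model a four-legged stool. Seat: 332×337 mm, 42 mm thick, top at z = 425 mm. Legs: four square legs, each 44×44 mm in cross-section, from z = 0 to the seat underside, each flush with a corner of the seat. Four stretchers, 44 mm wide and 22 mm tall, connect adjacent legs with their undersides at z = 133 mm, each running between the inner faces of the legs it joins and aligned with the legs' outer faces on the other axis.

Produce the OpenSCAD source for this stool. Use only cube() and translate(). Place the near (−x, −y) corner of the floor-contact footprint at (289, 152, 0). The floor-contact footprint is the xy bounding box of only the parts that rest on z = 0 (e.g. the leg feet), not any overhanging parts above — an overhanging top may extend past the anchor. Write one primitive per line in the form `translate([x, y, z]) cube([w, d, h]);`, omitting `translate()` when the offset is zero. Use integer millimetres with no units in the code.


translate([289, 152, 383]) cube([332, 337, 42]);
translate([289, 152, 0]) cube([44, 44, 383]);
translate([577, 152, 0]) cube([44, 44, 383]);
translate([289, 445, 0]) cube([44, 44, 383]);
translate([577, 445, 0]) cube([44, 44, 383]);
translate([333, 152, 133]) cube([244, 44, 22]);
translate([333, 445, 133]) cube([244, 44, 22]);
translate([289, 196, 133]) cube([44, 249, 22]);
translate([577, 196, 133]) cube([44, 249, 22]);


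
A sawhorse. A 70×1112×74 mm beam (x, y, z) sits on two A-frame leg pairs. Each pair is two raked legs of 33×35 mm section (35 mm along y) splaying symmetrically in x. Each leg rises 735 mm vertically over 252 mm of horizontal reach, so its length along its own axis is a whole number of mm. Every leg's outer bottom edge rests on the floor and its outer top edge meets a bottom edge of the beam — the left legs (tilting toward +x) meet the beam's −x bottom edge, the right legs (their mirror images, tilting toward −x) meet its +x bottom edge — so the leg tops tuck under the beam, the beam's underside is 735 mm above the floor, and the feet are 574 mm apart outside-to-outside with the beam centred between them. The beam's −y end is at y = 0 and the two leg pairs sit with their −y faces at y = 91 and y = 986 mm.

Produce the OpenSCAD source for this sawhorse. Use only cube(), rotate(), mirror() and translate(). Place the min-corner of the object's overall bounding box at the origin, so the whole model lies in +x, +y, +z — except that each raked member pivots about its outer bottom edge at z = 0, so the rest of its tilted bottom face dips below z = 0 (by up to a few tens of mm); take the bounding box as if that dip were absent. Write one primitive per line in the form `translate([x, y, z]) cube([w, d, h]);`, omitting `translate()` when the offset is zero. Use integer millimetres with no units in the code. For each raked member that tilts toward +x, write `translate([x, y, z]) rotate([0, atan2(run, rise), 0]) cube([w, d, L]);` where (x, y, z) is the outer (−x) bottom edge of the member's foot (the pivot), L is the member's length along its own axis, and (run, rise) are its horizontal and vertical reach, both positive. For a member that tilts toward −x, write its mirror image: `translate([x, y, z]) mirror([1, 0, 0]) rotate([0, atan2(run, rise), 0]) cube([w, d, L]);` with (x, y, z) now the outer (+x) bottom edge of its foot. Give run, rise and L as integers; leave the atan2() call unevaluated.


// leg length = √(252² + 735²) = 777
// right-leg outer foot x = 2·252 + 70 = 574
// beam min-corner = (252, 0, 735)
translate([252, 0, 735]) cube([70, 1112, 74]);
translate([0, 91, 0]) rotate([0, atan2(252, 735), 0]) cube([33, 35, 777]);
translate([574, 91, 0]) mirror([1, 0, 0]) rotate([0, atan2(252, 735), 0]) cube([33, 35, 777]);
translate([0, 986, 0]) rotate([0, atan2(252, 735), 0]) cube([33, 35, 777]);
translate([574, 986, 0]) mirror([1, 0, 0]) rotate([0, atan2(252, 735), 0]) cube([33, 35, 777]);


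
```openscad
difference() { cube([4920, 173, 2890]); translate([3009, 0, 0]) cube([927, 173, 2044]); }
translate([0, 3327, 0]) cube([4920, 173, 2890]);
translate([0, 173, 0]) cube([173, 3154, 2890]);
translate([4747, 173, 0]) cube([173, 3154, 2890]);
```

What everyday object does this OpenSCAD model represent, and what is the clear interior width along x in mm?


A single room. The interior width is 4574 mm.

Four walls enclosing a rectangle with a door in the front wall — a room. Outside width 4920 minus two 173 mm walls gives 4574 mm.


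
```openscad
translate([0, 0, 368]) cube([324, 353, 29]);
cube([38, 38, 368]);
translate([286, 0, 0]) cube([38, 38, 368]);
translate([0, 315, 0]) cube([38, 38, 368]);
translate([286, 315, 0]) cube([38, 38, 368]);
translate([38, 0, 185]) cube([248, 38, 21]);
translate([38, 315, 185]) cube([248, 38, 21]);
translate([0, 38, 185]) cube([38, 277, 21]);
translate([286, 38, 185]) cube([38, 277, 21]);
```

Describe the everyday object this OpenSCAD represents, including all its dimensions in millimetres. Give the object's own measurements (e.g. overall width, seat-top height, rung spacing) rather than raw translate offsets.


A simple wooden stool: a rectangular seat 324 mm (x) by 353 mm (y), 29 mm thick, top face at z = 397 mm, on four square legs, each 38×38 mm in cross-section. The legs rest on z = 0, each flush with a corner of the seat. Four stretchers, 38 mm wide and 21 mm tall, connect adjacent legs with their undersides at z = 185 mm, each running between the inner faces of the legs it joins and aligned with the legs' outer faces on the other axis.


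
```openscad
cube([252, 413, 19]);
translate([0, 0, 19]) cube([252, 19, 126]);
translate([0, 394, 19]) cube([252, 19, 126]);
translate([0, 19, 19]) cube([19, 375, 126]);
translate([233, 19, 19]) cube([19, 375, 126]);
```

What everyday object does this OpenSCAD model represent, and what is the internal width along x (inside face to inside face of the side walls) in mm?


An open box. The internal width is 214 mm.

A 252×413 base slab with four walls standing on it — an open box. The base is 252 mm wide and the walls are 19 mm thick, so the internal width is 252 − 2 × 19 = 214 mm.


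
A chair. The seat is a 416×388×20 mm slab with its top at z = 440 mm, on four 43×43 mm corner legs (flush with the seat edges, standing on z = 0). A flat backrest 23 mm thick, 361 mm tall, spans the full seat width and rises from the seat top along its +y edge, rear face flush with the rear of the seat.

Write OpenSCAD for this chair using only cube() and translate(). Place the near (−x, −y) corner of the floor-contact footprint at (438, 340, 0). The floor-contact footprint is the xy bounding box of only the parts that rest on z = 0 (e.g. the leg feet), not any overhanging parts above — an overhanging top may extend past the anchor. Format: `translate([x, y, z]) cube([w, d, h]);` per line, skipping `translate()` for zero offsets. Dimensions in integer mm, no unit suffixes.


// leg_h = 440 - 20 = 420
translate([438, 340, 420]) cube([416, 388, 20]);
translate([438, 340, 0]) cube([43, 43, 420]);
translate([811, 340, 0]) cube([43, 43, 420]);
translate([438, 685, 0]) cube([43, 43, 420]);
translate([811, 685, 0]) cube([43, 43, 420]);
translate([438, 705, 440]) cube([416, 23, 361]);


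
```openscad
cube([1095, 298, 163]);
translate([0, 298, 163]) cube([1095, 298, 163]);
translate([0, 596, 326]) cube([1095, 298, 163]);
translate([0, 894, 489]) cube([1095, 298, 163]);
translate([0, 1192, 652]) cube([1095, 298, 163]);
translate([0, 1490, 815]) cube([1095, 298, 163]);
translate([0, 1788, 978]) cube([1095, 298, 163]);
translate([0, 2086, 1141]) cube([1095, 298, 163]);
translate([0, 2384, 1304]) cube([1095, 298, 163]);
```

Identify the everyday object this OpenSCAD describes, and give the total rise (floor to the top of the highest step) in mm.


A staircase. The total rise is 1467 mm.

9 identical blocks, each offset up and back from the previous — a staircase. Each step is 163 mm tall and there are 9 of them, so the total rise is 9 × 163 = 1467 mm.


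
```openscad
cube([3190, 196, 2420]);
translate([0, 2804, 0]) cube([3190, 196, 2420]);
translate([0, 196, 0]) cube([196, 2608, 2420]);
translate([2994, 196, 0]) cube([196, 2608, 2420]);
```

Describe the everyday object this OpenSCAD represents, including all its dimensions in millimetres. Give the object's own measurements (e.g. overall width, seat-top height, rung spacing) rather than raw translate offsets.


The wall frame of a small rectangular building: four walls, each 2420 mm tall and 196 mm thick, enclosing a footprint 3190 mm (x) by 3000 mm (y) outside-to-outside, with no floor or roof. The front and back walls (the −y and +y sides) span the full width; the two side walls fit between them.


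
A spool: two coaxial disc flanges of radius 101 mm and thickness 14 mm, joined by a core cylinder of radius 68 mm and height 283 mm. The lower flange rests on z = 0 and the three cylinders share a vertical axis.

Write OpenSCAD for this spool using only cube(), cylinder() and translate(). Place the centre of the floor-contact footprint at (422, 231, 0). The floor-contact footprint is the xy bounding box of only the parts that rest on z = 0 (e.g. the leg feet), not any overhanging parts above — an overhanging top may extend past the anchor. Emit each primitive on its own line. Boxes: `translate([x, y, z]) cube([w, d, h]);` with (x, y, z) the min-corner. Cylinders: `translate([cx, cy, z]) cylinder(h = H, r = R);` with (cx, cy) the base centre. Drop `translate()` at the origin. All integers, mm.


translate([422, 231, 0]) cylinder(h = 14, r = 101);
translate([422, 231, 14]) cylinder(h = 283, r = 68);
translate([422, 231, 297]) cylinder(h = 14, r = 101);


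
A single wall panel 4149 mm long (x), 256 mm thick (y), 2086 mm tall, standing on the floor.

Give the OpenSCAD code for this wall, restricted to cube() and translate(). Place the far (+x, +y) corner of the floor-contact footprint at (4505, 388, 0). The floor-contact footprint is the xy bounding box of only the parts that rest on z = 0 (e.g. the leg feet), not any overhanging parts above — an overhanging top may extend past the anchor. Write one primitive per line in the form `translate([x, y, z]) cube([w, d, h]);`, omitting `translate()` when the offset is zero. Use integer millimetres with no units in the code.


translate([356, 132, 0]) cube([4149, 256, 2086]);


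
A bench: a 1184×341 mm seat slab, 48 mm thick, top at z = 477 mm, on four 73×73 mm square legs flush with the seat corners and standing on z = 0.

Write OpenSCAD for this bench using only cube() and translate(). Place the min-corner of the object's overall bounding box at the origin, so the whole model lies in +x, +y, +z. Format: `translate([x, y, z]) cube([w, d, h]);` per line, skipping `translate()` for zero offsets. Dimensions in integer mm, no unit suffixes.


translate([0, 0, 429]) cube([1184, 341, 48]);
cube([73, 73, 429]);
translate([0, 268, 0]) cube([73, 73, 429]);
translate([1111, 0, 0]) cube([73, 73, 429]);
translate([1111, 268, 0]) cube([73, 73, 429]);


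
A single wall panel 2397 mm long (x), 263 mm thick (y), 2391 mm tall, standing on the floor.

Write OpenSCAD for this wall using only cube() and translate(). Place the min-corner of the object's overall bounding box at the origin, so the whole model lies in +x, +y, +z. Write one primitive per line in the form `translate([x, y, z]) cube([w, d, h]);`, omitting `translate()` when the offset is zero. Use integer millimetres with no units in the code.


cube([2397, 263, 2391]);


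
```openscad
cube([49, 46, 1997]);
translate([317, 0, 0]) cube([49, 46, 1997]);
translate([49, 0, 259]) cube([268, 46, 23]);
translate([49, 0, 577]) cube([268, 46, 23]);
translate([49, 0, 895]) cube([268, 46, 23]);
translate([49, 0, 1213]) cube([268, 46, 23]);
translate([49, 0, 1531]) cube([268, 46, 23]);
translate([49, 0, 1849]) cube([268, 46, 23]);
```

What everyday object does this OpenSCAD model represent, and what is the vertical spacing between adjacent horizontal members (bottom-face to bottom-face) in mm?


A ladder. The rung spacing is 318 mm.

Two tall 49×46 posts with 6 short bars between them — a ladder. Adjacent rungs sit at z = 259 and z = 577, so the spacing is 577 − 259 = 318 mm.


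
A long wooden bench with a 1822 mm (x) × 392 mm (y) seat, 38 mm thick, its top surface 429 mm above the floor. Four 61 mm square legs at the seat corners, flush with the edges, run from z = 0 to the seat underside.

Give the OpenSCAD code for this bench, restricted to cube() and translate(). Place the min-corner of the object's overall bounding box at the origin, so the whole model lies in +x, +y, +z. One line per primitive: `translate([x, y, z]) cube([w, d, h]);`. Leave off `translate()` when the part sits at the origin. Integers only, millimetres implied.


// leg_h = 429 − 38 = 391
translate([0, 0, 391]) cube([1822, 392, 38]);
cube([61, 61, 391]);
translate([0, 331, 0]) cube([61, 61, 391]);
translate([1761, 0, 0]) cube([61, 61, 391]);
translate([1761, 331, 0]) cube([61, 61, 391]);


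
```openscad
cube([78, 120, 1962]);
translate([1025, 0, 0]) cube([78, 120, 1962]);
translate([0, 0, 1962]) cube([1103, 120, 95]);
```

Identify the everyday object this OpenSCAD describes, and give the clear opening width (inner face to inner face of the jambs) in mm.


A door frame. The clear opening width is 947 mm.

Two 1962 mm tall posts with a header on top — a door frame. The left jamb is 78 mm wide at x = 0; the right jamb starts at x = 1025. The clear opening is 1025 − 78 = 947 mm.


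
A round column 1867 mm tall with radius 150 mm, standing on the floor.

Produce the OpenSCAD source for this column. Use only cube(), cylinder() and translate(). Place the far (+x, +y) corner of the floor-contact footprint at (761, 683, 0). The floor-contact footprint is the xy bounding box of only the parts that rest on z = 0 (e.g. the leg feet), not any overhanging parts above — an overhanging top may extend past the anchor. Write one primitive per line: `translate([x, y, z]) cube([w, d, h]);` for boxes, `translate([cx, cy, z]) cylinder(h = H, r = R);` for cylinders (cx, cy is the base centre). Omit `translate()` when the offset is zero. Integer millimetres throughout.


translate([611, 533, 0]) cylinder(h = 1867, r = 150);


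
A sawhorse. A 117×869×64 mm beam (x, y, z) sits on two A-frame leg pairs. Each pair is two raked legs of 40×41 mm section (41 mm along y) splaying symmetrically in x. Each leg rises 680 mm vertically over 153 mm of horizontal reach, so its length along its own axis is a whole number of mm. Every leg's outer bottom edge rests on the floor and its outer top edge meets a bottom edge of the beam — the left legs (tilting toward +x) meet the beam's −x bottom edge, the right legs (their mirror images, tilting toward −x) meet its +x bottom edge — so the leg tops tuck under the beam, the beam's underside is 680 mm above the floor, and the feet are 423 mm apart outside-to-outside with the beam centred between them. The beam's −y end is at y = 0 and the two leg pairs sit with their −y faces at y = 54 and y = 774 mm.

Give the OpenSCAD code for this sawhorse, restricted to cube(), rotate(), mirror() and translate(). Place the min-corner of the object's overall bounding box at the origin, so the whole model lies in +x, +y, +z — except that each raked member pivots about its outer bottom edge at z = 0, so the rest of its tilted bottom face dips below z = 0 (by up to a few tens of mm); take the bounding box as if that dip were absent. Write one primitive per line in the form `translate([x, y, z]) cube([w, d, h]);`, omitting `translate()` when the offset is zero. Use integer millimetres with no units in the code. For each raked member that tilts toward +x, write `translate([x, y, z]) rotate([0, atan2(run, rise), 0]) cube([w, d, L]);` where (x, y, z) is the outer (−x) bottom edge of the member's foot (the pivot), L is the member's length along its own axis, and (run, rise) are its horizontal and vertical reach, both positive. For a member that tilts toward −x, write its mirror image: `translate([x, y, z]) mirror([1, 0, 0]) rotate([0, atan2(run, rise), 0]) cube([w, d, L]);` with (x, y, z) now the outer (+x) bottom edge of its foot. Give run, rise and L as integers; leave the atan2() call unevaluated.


translate([153, 0, 680]) cube([117, 869, 64]);
translate([0, 54, 0]) rotate([0, atan2(153, 680), 0]) cube([40, 41, 697]);
translate([423, 54, 0]) mirror([1, 0, 0]) rotate([0, atan2(153, 680), 0]) cube([40, 41, 697]);
translate([0, 774, 0]) rotate([0, atan2(153, 680), 0]) cube([40, 41, 697]);
translate([423, 774, 0]) mirror([1, 0, 0]) rotate([0, atan2(153, 680), 0]) cube([40, 41, 697]);


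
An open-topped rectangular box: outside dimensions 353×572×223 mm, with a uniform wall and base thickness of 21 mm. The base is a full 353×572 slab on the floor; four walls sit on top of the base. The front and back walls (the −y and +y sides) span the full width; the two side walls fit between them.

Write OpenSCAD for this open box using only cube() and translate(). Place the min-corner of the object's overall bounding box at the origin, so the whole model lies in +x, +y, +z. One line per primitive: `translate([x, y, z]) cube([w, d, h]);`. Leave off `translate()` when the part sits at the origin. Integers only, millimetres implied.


cube([353, 572, 21]);
translate([0, 0, 21]) cube([353, 21, 202]);
translate([0, 551, 21]) cube([353, 21, 202]);
translate([0, 21, 21]) cube([21, 530, 202]);
translate([332, 21, 21]) cube([21, 530, 202]);


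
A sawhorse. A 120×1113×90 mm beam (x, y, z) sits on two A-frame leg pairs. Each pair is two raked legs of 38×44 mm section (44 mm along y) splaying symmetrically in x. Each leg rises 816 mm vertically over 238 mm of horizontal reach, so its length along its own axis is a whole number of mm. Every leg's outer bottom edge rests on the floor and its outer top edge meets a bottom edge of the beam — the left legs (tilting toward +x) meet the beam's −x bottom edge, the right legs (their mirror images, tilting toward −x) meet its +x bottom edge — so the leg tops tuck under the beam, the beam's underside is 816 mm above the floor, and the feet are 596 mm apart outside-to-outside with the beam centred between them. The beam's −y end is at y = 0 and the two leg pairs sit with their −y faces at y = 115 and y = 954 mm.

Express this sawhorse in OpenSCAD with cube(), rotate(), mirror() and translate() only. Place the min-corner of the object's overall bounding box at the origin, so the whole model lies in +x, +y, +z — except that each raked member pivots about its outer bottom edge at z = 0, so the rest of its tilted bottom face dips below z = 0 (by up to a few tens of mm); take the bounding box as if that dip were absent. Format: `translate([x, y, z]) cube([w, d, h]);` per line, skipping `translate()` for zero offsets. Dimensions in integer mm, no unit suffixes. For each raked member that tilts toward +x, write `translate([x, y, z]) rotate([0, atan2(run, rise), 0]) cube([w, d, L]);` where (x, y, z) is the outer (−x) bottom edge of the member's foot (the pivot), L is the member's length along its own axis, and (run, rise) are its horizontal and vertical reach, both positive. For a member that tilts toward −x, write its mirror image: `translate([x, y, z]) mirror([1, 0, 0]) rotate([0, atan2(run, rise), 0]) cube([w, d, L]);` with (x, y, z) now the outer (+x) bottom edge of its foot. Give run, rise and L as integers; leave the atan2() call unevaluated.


translate([238, 0, 816]) cube([120, 1113, 90]);
translate([0, 115, 0]) rotate([0, atan2(238, 816), 0]) cube([38, 44, 850]);
translate([596, 115, 0]) mirror([1, 0, 0]) rotate([0, atan2(238, 816), 0]) cube([38, 44, 850]);
translate([0, 954, 0]) rotate([0, atan2(238, 816), 0]) cube([38, 44, 850]);
translate([596, 954, 0]) mirror([1, 0, 0]) rotate([0, atan2(238, 816), 0]) cube([38, 44, 850]);


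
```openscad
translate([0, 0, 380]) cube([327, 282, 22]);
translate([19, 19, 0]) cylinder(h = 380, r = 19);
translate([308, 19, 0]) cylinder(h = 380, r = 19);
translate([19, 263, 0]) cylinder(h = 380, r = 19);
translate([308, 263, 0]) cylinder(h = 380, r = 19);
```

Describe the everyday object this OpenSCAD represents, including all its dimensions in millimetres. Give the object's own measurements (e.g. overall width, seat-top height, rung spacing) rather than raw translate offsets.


A four-legged stool. The seat is a 327×282×22 mm slab whose top surface is at z = 402 mm; four round legs, each 38 mm in diameter, run from the floor (z = 0) to the underside of the seat, each leg's axis is inset half a diameter from the nearest pair of seat edges (so the leg's bounding box is flush with the corner).
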